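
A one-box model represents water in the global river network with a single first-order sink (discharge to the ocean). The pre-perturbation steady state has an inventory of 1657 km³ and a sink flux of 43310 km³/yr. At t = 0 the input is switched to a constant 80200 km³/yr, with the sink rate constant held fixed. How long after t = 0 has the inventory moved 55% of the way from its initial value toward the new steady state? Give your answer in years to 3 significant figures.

τ = M₀/F₀ = 1657/43310 = 0.03826 yr.
The remaining gap fraction is e^(−t/τ); 55% covered ⇒ e^(−t/τ) = 0.450.
t = −τ ln(0.450) = 0.03826 × 0.7985 = 0.03055 yr.

0.0306 yr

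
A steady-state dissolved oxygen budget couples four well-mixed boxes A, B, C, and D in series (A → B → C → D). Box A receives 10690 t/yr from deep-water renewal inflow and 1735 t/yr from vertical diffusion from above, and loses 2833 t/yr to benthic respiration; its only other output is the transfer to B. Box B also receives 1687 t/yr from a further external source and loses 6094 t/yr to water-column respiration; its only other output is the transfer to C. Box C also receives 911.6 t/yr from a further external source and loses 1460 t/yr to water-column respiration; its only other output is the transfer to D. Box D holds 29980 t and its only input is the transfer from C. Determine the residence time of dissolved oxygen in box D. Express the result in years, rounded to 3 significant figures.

6.47 yr

Box A: F(A→B) = (10690 + 1735) − 2833 = 9592.0 t/yr.
Box B: F(B→C) = (9592.0 + 1687) − 6094 = 5185.0 t/yr.
Box C: F(C→D) = (5185.0 + 911.6) − 1460 = 4636.6 t/yr.
Box D throughput = its input = 4636.6 t/yr; τ = 29980 / 4636.6 = 6.466 yr.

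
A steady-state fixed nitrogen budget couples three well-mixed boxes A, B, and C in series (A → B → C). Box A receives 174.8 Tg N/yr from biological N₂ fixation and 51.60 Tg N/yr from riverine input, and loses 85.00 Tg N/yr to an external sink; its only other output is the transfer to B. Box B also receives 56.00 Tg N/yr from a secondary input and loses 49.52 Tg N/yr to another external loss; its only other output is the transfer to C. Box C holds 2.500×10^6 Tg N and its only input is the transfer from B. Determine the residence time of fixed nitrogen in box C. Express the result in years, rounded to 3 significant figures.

16900 yr

Box A: F(A→B) = (174.8 + 51.60) − 85.00 = 141.40 Tg N/yr.
Box B: F(B→C) = (141.40 + 56.00) − 49.52 = 147.88 Tg N/yr.
Box C throughput = its input = 147.88 Tg N/yr; τ = 2.500×10^6 / 147.88 = 16910 yr.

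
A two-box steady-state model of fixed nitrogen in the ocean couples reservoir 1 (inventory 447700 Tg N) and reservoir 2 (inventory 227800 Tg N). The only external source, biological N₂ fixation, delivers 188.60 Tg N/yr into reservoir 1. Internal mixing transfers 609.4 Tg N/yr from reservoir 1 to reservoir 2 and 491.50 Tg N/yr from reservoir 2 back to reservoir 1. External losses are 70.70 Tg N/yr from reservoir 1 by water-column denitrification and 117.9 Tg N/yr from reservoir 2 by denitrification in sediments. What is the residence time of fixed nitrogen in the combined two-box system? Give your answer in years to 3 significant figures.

Treat the two boxes together as one reservoir: the mixing fluxes between them are internal recycling, so τ = ΣM / Σ(external losses).
M_total = 447700 + 227800 = 675500 Tg N.
ΣF_external_out = 70.70 + 117.9 = 188.60 Tg N/yr.
τ = M_total / ΣF_ext = 675500 / 188.60 = 3582 yr.

3580 yr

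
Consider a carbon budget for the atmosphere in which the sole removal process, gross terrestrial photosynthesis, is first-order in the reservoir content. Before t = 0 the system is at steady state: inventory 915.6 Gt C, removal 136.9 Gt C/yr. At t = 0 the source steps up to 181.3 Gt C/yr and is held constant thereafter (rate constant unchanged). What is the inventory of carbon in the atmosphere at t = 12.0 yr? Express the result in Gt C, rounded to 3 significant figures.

1160 Gt C

τ = M₀/F₀ = 915.6/136.9 = 6.688 yr; rate constant k = 1/τ.
New steady state M_∞ = F₁/k = F₁·τ = 181.3 × 6.688 = 1212.6 Gt C.
M(t) = M_∞ + (M₀ − M_∞)·e^(−t/τ); t/τ = 12.0/6.688 = 1.794, so e^(−t/τ) = 0.1663.
M(t) = 1212.6 − 297.0 × 0.1663 = 1163.2 Gt C.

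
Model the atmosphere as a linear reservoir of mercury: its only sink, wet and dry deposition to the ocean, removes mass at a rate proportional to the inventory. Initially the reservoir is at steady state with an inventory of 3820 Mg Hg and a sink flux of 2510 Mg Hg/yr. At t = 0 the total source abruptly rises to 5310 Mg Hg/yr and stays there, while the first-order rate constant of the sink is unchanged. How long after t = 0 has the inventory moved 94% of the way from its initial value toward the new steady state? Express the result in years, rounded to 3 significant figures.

4.28 yr

τ = M₀/F₀ = 3820/2510 = 1.522 yr.
The remaining gap fraction is e^(−t/τ); 94% covered ⇒ e^(−t/τ) = 0.0600.
t = −τ ln(0.0600) = 1.522 × 2.813 = 4.282 yr.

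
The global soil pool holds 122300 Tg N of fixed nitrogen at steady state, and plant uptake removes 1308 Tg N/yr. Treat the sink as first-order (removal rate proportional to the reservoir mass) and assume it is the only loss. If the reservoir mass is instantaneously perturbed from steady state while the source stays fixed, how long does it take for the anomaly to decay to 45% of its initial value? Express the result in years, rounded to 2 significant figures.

For a linear reservoir the anomaly decays as exp(−t/τ) with τ = M/F = 122300/1308 = 93.50 yr.
exp(−t/τ) = 0.45 ⇒ t = −τ ln(0.45) = 93.50 × 0.7985 = 74.66 yr.

75 yr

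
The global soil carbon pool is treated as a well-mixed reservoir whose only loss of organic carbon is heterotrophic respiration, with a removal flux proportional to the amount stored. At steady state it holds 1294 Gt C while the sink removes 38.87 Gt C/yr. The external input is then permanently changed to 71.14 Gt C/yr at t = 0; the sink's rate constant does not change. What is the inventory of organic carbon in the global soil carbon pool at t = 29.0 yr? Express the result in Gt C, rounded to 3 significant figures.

1920 Gt C

The sink rate constant is k = F₀/M₀ = 38.87/1294 = 0.03004 yr⁻¹.
Solving dM/dt = F₁ − kM with M(0) = M₀ gives M(t) = F₁/k + (M₀ − F₁/k)·e^(−kt).
F₁/k = 71.14/0.03004 = 2368.3 Gt C; kt = 0.03004 × 29.0 = 0.8711, e^(−kt) = 0.4185.
M(29.0) = 2368.3 + (1294 − 2368.3) × 0.4185 = 2368.3 − 449.6 = 1918.7 Gt C.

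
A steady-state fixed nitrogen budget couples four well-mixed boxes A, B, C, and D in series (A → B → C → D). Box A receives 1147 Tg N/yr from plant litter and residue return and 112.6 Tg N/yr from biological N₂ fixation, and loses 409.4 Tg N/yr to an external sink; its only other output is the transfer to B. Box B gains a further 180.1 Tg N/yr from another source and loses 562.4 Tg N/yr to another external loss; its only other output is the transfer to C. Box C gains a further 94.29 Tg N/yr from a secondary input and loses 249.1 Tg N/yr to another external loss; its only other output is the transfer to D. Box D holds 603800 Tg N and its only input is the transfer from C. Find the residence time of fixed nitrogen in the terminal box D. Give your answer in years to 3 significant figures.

Box A: F(A→B) = (1147 + 112.6) − 409.4 = 850.20 Tg N/yr.
Box B: F(B→C) = (850.20 + 180.1) − 562.4 = 467.90 Tg N/yr.
Box C: F(C→D) = (467.90 + 94.29) − 249.1 = 313.09 Tg N/yr.
Box D throughput = its input = 313.09 Tg N/yr; τ = 603800 / 313.09 = 1929 yr.

1930 yr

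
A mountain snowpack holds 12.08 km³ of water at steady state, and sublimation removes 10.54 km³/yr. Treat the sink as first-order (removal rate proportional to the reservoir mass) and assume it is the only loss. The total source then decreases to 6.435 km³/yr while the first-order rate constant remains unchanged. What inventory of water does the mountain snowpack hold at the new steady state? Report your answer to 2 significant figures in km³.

7.4 km³

Rate constant k = F/M = 10.54 / 12.08 = 0.8725 yr⁻¹.
At the new steady state, source = k·M_new ⇒ M_new = 6.435 / 0.8725 = 7.375 km³.
(Equivalently M_new = M × F_new/F_old = 12.08 × 6.435/10.54.)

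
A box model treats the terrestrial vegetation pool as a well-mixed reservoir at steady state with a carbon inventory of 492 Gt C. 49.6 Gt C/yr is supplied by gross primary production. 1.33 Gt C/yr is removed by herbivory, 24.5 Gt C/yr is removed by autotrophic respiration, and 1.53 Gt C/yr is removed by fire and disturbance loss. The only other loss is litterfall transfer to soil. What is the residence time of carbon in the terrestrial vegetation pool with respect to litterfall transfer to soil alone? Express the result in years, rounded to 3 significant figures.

22.1 yr

At steady state ΣF_in = ΣF_out.
ΣF_in = 49.600 Gt C/yr.
Litterfall transfer to soil flux = ΣF_in − (1.33 + 24.5 + 1.53) = 49.600 − 27.36 = 22.24 Gt C/yr.
τ = M / F = 492 / 22.24 = 22.12 yr.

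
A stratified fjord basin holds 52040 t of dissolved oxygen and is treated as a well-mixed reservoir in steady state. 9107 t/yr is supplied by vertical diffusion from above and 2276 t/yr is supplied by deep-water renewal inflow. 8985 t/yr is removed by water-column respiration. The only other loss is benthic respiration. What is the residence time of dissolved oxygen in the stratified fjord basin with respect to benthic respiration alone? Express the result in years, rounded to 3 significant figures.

At steady state ΣF_in = ΣF_out.
ΣF_in = 9107 + 2276 = 11383 t/yr.
Benthic respiration flux = ΣF_in − (8985) = 11383 − 8985 = 2398 t/yr.
τ = M / F = 52040 / 2398 = 21.70 yr.

21.7 yr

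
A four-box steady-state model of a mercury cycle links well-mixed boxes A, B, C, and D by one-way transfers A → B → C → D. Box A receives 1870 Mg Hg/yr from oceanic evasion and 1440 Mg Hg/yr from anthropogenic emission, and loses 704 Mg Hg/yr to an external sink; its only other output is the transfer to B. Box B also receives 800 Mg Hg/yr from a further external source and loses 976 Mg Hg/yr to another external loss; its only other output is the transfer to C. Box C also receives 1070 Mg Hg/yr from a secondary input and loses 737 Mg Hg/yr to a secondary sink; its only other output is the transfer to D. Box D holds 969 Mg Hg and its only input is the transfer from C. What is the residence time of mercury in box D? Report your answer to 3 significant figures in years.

Box A: F(A→B) = (1870 + 1440) − 704 = 2606.0 Mg Hg/yr.
Box B: F(B→C) = (2606.0 + 800) − 976 = 2430.0 Mg Hg/yr.
Box C: F(C→D) = (2430.0 + 1070) − 737 = 2763.0 Mg Hg/yr.
Box D throughput = its input = 2763.0 Mg Hg/yr; τ = 969 / 2763.0 = 0.3507 yr.

0.351 yr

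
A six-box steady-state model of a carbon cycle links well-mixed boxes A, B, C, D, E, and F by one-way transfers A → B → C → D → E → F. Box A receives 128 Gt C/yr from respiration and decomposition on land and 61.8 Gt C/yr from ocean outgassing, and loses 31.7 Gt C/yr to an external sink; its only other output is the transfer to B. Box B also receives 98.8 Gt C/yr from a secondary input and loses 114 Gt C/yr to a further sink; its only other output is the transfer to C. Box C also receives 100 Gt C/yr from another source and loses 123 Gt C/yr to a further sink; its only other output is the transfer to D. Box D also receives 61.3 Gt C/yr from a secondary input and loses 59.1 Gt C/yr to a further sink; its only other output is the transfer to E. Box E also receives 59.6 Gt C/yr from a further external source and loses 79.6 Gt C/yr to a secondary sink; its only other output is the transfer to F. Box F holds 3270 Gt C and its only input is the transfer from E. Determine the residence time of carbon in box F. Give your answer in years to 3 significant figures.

Box A: F(A→B) = (128 + 61.8) − 31.7 = 158.10 Gt C/yr.
Box B: F(B→C) = (158.10 + 98.8) − 114 = 142.90 Gt C/yr.
Box C: F(C→D) = (142.90 + 100) − 123 = 119.90 Gt C/yr.
Box D: F(D→E) = (119.90 + 61.3) − 59.1 = 122.10 Gt C/yr.
Box E: F(E→F) = (122.10 + 59.6) − 79.6 = 102.10 Gt C/yr.
Box F throughput = its input = 102.10 Gt C/yr; τ = 3270 / 102.10 = 32.03 yr.

32.0 yr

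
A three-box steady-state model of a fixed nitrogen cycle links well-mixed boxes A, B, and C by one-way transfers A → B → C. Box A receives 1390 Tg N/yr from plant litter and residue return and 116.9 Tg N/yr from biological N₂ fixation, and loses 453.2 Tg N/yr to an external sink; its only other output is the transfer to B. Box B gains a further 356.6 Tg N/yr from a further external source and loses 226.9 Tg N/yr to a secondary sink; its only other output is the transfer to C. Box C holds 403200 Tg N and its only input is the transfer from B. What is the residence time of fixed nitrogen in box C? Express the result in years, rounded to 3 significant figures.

Box A: F(A→B) = (1390 + 116.9) − 453.2 = 1053.7 Tg N/yr.
Box B: F(B→C) = (1053.7 + 356.6) − 226.9 = 1183.4 Tg N/yr.
Box C throughput = its input = 1183.4 Tg N/yr; τ = 403200 / 1183.4 = 340.7 yr.

341 yr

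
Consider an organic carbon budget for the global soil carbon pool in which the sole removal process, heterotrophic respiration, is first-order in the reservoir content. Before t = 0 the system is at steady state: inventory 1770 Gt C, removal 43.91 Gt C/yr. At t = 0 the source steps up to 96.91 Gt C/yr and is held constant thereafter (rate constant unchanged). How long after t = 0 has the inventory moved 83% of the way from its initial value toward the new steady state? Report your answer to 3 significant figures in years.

τ = M₀/F₀ = 1770/43.91 = 40.31 yr.
The remaining gap fraction is e^(−t/τ); 83% covered ⇒ e^(−t/τ) = 0.170.
t = −τ ln(0.170) = 40.31 × 1.772 = 71.43 yr.

71.4 yr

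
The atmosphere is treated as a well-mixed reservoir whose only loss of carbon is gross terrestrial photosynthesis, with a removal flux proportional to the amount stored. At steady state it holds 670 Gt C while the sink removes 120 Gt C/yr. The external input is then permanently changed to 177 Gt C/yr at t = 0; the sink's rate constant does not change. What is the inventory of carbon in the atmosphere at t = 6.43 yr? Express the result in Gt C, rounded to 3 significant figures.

τ = M₀/F₀ = 670/120 = 5.583 yr; rate constant k = 1/τ.
New steady state M_∞ = F₁/k = F₁·τ = 177 × 5.583 = 988.25 Gt C.
M(t) = M_∞ + (M₀ − M_∞)·e^(−t/τ); t/τ = 6.43/5.583 = 1.152, so e^(−t/τ) = 0.3161.
M(t) = 988.25 − 318.2 × 0.3161 = 887.65 Gt C.

888 Gt C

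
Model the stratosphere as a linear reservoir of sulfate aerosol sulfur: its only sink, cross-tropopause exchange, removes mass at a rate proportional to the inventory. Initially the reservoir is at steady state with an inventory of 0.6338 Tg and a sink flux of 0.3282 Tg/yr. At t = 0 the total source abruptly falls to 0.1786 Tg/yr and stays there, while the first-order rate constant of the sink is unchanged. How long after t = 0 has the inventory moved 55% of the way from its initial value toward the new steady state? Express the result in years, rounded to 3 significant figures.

1.54 yr

τ = M₀/F₀ = 0.6338/0.3282 = 1.931 yr.
The remaining gap fraction is e^(−t/τ); 55% covered ⇒ e^(−t/τ) = 0.450.
t = −τ ln(0.450) = 1.931 × 0.7985 = 1.542 yr.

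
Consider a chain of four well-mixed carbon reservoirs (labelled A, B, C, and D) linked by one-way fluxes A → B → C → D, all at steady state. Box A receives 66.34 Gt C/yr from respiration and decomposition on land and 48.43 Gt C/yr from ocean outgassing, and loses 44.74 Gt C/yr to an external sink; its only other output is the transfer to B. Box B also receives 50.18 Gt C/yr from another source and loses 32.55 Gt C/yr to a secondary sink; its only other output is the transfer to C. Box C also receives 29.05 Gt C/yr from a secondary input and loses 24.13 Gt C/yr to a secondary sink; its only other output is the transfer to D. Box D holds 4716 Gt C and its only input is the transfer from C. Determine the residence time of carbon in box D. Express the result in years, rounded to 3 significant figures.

50.9 yr

Box A: F(A→B) = (66.34 + 48.43) − 44.74 = 70.030 Gt C/yr.
Box B: F(B→C) = (70.030 + 50.18) − 32.55 = 87.660 Gt C/yr.
Box C: F(C→D) = (87.660 + 29.05) − 24.13 = 92.580 Gt C/yr.
Box D throughput = its input = 92.580 Gt C/yr; τ = 4716 / 92.580 = 50.94 yr.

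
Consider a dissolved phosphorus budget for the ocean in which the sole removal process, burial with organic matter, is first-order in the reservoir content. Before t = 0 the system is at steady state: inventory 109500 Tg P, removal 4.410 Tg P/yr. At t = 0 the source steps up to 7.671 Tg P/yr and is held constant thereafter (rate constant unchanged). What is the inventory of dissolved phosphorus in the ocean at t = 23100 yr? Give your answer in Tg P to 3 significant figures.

159000 Tg P

The sink rate constant is k = F₀/M₀ = 4.410/109500 = 4.027×10^-5 yr⁻¹.
Solving dM/dt = F₁ − kM with M(0) = M₀ gives M(t) = F₁/k + (M₀ − F₁/k)·e^(−kt).
F₁/k = 7.671/4.027×10^-5 = 190470 Tg P; kt = 4.027×10^-5 × 23100 = 0.9303, e^(−kt) = 0.3944.
M(23100) = 190470 + (109500 − 190470) × 0.3944 = 190470 − 31940 = 158530 Tg P.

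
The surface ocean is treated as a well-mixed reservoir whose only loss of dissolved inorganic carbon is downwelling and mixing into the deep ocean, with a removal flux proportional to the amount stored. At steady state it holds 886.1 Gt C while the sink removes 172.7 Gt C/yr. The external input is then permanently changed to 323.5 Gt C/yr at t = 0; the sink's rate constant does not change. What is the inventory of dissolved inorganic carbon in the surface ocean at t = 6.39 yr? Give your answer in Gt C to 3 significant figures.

1440 Gt C

Residence time τ = M₀/F₀ = 5.131 yr. The eventual steady state is M_∞ = M₀·(F₁/F₀) = 886.1 × 323.5/172.7 = 1659.8 Gt C.
The anomaly ΔM(t) = M(t) − M_∞ decays as ΔM₀·e^(−t/τ) with ΔM₀ = 886.1 − 1659.8 = −773.7 Gt C.
At t = 6.39 yr, e^(−t/τ) = e^(−1.245) = 0.2878, so ΔM = −222.7 Gt C and M = 1659.8 − 222.7 = 1437.1 Gt C.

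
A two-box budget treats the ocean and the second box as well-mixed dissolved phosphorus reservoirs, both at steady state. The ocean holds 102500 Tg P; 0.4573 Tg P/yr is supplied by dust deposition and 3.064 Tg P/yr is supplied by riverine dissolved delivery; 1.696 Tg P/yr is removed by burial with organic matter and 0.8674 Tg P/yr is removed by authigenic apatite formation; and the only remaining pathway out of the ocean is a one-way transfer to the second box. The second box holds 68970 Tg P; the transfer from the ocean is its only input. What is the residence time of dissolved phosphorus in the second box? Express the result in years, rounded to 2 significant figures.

Balance the ocean: ΣF_in = 0.4573 + 3.064 = 3.5213 Tg P/yr.
Transfer to the second box = ΣF_in − (1.696 + 0.8674) = 0.95790 Tg P/yr.
At steady state the output of the second box equals its input, 0.95790 Tg P/yr.
τ = M / F = 68970 / 0.95790 = 72000 yr.

72000 yr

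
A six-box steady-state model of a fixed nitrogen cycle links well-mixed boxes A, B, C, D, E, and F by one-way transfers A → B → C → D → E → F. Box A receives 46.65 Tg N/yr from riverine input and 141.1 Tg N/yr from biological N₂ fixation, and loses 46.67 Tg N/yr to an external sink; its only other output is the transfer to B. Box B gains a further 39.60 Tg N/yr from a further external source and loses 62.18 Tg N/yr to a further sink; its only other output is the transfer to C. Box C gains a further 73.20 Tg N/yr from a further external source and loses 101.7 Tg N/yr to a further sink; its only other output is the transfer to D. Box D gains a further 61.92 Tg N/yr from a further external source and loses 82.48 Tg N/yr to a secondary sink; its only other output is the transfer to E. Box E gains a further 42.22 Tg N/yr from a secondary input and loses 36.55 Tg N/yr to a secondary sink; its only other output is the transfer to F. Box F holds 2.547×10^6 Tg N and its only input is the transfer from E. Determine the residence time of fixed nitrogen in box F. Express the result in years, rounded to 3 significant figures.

33900 yr

Box A: F(A→B) = (46.65 + 141.1) − 46.67 = 141.08 Tg N/yr.
Box B: F(B→C) = (141.08 + 39.60) − 62.18 = 118.50 Tg N/yr.
Box C: F(C→D) = (118.50 + 73.20) − 101.7 = 90.000 Tg N/yr.
Box D: F(D→E) = (90.000 + 61.92) − 82.48 = 69.440 Tg N/yr.
Box E: F(E→F) = (69.440 + 42.22) − 36.55 = 75.110 Tg N/yr.
Box F throughput = its input = 75.110 Tg N/yr; τ = 2.547×10^6 / 75.110 = 33910 yr.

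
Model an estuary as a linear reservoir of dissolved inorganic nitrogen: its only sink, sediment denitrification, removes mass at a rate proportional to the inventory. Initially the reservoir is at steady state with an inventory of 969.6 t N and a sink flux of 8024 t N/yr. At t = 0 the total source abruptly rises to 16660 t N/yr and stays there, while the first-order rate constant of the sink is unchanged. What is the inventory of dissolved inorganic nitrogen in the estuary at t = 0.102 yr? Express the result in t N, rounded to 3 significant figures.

1560 t N

The sink rate constant is k = F₀/M₀ = 8024/969.6 = 8.276 yr⁻¹.
Solving dM/dt = F₁ − kM with M(0) = M₀ gives M(t) = F₁/k + (M₀ − F₁/k)·e^(−kt).
F₁/k = 16660/8.276 = 2013.2 t N; kt = 8.276 × 0.102 = 0.8441, e^(−kt) = 0.4299.
M(0.102) = 2013.2 + (969.6 − 2013.2) × 0.4299 = 2013.2 − 448.7 = 1564.5 t N.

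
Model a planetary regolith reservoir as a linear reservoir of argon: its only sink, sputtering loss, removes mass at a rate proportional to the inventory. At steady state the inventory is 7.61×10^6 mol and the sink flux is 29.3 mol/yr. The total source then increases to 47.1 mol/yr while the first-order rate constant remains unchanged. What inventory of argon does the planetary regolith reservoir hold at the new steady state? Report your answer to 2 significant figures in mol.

1.2×10^7 mol

Rate constant k = F/M = 29.3 / 7.61×10^6 = 3.850×10^-6 yr⁻¹.
At the new steady state, source = k·M_new ⇒ M_new = 47.1 / 3.850×10^-6 = 1.223×10^7 mol.
(Equivalently M_new = M × F_new/F_old = 7.61×10^6 × 47.1/29.3.)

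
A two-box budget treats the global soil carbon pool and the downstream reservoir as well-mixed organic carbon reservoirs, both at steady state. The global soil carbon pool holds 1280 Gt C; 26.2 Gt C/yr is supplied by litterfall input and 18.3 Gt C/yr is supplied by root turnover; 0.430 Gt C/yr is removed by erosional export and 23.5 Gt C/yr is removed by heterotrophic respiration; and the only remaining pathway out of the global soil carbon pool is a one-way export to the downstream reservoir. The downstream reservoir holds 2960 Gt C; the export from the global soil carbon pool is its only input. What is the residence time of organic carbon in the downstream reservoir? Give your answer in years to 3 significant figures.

144 yr

Balance the global soil carbon pool: ΣF_in = 26.2 + 18.3 = 44.500 Gt C/yr.
Export to the downstream reservoir = ΣF_in − (0.430 + 23.5) = 20.570 Gt C/yr.
At steady state the output of the downstream reservoir equals its input, 20.570 Gt C/yr.
τ = M / F = 2960 / 20.570 = 143.9 yr.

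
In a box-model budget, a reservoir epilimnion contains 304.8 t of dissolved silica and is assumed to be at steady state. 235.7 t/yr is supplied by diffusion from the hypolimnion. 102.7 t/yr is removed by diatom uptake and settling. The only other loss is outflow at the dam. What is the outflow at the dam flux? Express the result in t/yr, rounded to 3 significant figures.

133 t/yr

At steady state ΣF_in = ΣF_out.
ΣF_in = 235.70 t/yr.
Outflow at the dam flux = ΣF_in − (102.7) = 235.70 − 102.7 = 133.0 t/yr.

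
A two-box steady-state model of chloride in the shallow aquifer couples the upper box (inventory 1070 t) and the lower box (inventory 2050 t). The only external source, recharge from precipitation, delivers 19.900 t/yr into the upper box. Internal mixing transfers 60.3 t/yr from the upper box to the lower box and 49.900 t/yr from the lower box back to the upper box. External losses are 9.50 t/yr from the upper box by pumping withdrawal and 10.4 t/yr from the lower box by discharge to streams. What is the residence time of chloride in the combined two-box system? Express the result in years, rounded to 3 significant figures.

Treat the two boxes together as one reservoir: the mixing fluxes between them are internal recycling, so τ = ΣM / Σ(external losses).
M_total = 1070 + 2050 = 3120.0 t.
ΣF_external_out = 9.50 + 10.4 = 19.900 t/yr.
τ = M_total / ΣF_ext = 3120.0 / 19.900 = 156.8 yr.

157 yr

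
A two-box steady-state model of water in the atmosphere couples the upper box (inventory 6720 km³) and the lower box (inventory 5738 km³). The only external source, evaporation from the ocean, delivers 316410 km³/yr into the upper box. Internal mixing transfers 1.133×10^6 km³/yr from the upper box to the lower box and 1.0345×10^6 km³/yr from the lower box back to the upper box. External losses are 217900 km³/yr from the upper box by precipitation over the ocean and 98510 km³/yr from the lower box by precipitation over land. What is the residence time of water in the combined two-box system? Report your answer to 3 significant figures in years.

0.0394 yr

Treat the two boxes together as one reservoir: the mixing fluxes between them are internal recycling, so τ = ΣM / Σ(external losses).
M_total = 6720 + 5738 = 12458 km³.
ΣF_external_out = 217900 + 98510 = 316410 km³/yr.
τ = M_total / ΣF_ext = 12458 / 316410 = 0.03937 yr.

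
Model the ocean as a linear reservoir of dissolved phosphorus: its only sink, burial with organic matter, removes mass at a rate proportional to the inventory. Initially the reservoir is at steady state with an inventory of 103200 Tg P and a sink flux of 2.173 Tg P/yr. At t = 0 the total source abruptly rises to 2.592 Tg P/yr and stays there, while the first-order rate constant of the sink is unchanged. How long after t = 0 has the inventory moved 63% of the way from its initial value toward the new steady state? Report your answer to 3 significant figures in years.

47200 yr

τ = M₀/F₀ = 103200/2.173 = 47490 yr.
The remaining gap fraction is e^(−t/τ); 63% covered ⇒ e^(−t/τ) = 0.370.
t = −τ ln(0.370) = 47490 × 0.9943 = 47220 yr.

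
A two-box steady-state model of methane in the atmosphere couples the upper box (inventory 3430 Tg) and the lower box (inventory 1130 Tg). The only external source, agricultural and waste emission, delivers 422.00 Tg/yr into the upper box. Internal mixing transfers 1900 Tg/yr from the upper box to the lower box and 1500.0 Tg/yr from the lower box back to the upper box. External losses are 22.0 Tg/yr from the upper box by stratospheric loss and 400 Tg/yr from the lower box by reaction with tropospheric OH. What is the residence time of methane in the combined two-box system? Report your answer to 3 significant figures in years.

10.8 yr

Treat the two boxes together as one reservoir: the mixing fluxes between them are internal recycling, so τ = ΣM / Σ(external losses).
M_total = 3430 + 1130 = 4560.0 Tg.
ΣF_external_out = 22.0 + 400 = 422.00 Tg/yr.
τ = M_total / ΣF_ext = 4560.0 / 422.00 = 10.81 yr.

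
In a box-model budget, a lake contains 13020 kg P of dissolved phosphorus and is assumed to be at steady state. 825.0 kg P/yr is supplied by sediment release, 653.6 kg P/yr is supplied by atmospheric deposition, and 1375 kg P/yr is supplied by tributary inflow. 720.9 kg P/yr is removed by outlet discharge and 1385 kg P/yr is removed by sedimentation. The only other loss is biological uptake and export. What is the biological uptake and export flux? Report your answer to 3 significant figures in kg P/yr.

At steady state ΣF_in = ΣF_out.
ΣF_in = 825.0 + 653.6 + 1375 = 2853.6 kg P/yr.
Biological uptake and export flux = ΣF_in − (720.9 + 1385) = 2853.6 − 2106 = 747.7 kg P/yr.

748 kg P/yr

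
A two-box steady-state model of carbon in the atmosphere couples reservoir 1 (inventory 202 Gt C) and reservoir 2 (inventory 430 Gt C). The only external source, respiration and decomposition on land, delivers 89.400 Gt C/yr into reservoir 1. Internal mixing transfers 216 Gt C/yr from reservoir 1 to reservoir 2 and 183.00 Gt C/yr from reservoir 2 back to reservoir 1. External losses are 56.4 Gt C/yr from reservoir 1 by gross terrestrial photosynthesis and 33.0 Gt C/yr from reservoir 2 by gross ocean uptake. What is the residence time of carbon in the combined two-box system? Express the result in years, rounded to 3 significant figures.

7.07 yr

For the system as a whole, the A↔B exchange is internal and contributes nothing to the throughput; only the external sinks remove mass.
M_total = 202 + 430 = 632.00 Gt C.
ΣF_external_out = 56.4 + 33.0 = 89.400 Gt C/yr.
τ = M_total / ΣF_ext = 632.00 / 89.400 = 7.069 yr.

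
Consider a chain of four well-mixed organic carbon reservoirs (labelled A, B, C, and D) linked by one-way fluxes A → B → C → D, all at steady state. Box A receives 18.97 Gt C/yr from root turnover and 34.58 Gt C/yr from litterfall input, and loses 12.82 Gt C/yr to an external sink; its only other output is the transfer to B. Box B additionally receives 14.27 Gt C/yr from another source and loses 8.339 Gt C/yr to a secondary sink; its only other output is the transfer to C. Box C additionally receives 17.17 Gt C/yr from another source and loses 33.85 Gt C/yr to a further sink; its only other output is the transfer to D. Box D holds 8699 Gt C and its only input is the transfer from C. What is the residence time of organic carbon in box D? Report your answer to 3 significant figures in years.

290 yr

Box A: F(A→B) = (18.97 + 34.58) − 12.82 = 40.730 Gt C/yr.
Box B: F(B→C) = (40.730 + 14.27) − 8.339 = 46.661 Gt C/yr.
Box C: F(C→D) = (46.661 + 17.17) − 33.85 = 29.981 Gt C/yr.
Box D throughput = its input = 29.981 Gt C/yr; τ = 8699 / 29.981 = 290.2 yr.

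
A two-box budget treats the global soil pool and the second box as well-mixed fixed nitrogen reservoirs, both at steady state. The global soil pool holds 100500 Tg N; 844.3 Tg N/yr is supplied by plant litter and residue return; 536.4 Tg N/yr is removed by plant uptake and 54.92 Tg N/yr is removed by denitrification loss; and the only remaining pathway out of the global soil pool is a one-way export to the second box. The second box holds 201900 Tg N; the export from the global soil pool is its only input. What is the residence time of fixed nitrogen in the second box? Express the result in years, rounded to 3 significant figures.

Balance the global soil pool: ΣF_in = 844.30 Tg N/yr.
Export to the second box = ΣF_in − (536.4 + 54.92) = 252.98 Tg N/yr.
At steady state the output of the second box equals its input, 252.98 Tg N/yr.
τ = M / F = 201900 / 252.98 = 798.1 yr.

798 yr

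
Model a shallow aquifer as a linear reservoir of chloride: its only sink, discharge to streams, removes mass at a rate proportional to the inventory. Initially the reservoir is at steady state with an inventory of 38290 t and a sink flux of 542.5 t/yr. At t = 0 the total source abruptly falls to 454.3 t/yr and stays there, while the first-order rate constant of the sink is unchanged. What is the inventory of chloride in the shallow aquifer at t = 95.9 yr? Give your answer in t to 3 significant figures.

33700 t

Residence time τ = M₀/F₀ = 70.58 yr. The eventual steady state is M_∞ = M₀·(F₁/F₀) = 38290 × 454.3/542.5 = 32065 t.
The anomaly ΔM(t) = M(t) − M_∞ decays as ΔM₀·e^(−t/τ) with ΔM₀ = 38290 − 32065 = 6225 t.
At t = 95.9 yr, e^(−t/τ) = e^(−1.359) = 0.2570, so ΔM = 1600 t and M = 32065 + 1600 = 33665 t.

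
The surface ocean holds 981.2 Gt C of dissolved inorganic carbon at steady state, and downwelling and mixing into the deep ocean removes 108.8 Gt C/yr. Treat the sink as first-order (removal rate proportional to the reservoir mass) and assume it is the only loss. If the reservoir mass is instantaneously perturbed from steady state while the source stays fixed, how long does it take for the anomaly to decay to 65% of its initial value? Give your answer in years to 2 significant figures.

3.9 yr

For a linear reservoir the anomaly decays as exp(−t/τ) with τ = M/F = 981.2/108.8 = 9.018 yr.
exp(−t/τ) = 0.65 ⇒ t = −τ ln(0.65) = 9.018 × 0.4308 = 3.885 yr.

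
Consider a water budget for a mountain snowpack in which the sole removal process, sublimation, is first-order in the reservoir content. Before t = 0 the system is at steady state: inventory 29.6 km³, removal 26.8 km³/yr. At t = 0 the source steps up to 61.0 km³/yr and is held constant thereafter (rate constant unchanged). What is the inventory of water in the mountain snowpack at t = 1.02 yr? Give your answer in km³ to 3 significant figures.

τ = M₀/F₀ = 29.6/26.8 = 1.104 yr; rate constant k = 1/τ.
New steady state M_∞ = F₁/k = F₁·τ = 61.0 × 1.104 = 67.373 km³.
M(t) = M_∞ + (M₀ − M_∞)·e^(−t/τ); t/τ = 1.02/1.104 = 0.9235, so e^(−t/τ) = 0.3971.
M(t) = 67.373 − 37.77 × 0.3971 = 52.373 km³.

52.4 km³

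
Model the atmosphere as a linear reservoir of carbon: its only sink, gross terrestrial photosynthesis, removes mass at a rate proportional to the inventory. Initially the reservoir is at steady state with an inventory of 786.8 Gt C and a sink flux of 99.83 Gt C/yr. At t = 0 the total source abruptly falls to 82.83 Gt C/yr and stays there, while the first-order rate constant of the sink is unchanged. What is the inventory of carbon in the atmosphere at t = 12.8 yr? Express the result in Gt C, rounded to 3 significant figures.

τ = M₀/F₀ = 786.8/99.83 = 7.881 yr; rate constant k = 1/τ.
New steady state M_∞ = F₁/k = F₁·τ = 82.83 × 7.881 = 652.82 Gt C.
M(t) = M_∞ + (M₀ − M_∞)·e^(−t/τ); t/τ = 12.8/7.881 = 1.624, so e^(−t/τ) = 0.1971.
M(t) = 652.82 + 134.0 × 0.1971 = 679.22 Gt C.

679 Gt C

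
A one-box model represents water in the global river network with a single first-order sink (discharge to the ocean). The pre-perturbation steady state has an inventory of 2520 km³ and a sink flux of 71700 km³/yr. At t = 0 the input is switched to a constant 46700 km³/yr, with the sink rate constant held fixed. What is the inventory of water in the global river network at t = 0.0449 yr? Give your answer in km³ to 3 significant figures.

Residence time τ = M₀/F₀ = 0.03515 yr. The eventual steady state is M_∞ = M₀·(F₁/F₀) = 2520 × 46700/71700 = 1641.3 km³.
The anomaly ΔM(t) = M(t) − M_∞ decays as ΔM₀·e^(−t/τ) with ΔM₀ = 2520 − 1641.3 = 878.7 km³.
At t = 0.0449 yr, e^(−t/τ) = e^(−1.278) = 0.2787, so ΔM = 244.9 km³ and M = 1641.3 + 244.9 = 1886.2 km³.

1890 km³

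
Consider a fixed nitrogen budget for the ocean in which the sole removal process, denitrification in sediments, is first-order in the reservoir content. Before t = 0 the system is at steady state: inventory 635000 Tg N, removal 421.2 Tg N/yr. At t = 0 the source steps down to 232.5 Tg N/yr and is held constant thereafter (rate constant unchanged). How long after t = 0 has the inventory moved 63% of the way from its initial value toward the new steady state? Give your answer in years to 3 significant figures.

τ = M₀/F₀ = 635000/421.2 = 1508 yr.
The remaining gap fraction is e^(−t/τ); 63% covered ⇒ e^(−t/τ) = 0.370.
t = −τ ln(0.370) = 1508 × 0.9943 = 1499 yr.

1500 yr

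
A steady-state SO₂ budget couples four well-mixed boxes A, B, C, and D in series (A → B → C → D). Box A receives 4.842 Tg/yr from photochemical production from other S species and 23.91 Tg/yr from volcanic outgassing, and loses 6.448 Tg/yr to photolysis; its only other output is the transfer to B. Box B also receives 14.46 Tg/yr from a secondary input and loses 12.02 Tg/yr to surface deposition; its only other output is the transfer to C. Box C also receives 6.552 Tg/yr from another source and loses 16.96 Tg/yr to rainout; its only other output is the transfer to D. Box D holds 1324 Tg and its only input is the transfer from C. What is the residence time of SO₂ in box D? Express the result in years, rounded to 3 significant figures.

Box A: F(A→B) = (4.842 + 23.91) − 6.448 = 22.304 Tg/yr.
Box B: F(B→C) = (22.304 + 14.46) − 12.02 = 24.744 Tg/yr.
Box C: F(C→D) = (24.744 + 6.552) − 16.96 = 14.336 Tg/yr.
Box D throughput = its input = 14.336 Tg/yr; τ = 1324 / 14.336 = 92.35 yr.

92.4 yr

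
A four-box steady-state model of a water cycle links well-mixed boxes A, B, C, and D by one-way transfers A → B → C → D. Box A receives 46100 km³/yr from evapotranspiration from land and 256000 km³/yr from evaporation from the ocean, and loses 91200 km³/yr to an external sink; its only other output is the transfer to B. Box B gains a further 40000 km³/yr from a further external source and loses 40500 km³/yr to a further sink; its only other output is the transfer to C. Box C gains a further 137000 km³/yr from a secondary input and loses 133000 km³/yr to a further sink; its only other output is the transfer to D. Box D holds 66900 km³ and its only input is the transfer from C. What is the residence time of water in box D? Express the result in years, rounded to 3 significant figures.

Box A: F(A→B) = (46100 + 256000) − 91200 = 210900 km³/yr.
Box B: F(B→C) = (210900 + 40000) − 40500 = 210400 km³/yr.
Box C: F(C→D) = (210400 + 137000) − 133000 = 214400 km³/yr.
Box D throughput = its input = 214400 km³/yr; τ = 66900 / 214400 = 0.3120 yr.

0.312 yr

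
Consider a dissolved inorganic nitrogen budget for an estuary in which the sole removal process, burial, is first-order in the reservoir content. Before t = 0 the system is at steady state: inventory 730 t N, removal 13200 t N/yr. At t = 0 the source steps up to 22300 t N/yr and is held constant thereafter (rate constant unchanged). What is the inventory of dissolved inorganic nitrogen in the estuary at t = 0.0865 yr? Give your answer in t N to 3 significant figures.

1130 t N

τ = M₀/F₀ = 730/13200 = 0.05530 yr; rate constant k = 1/τ.
New steady state M_∞ = F₁/k = F₁·τ = 22300 × 0.05530 = 1233.3 t N.
M(t) = M_∞ + (M₀ − M_∞)·e^(−t/τ); t/τ = 0.0865/0.05530 = 1.564, so e^(−t/τ) = 0.2093.
M(t) = 1233.3 − 503.3 × 0.2093 = 1127.9 t N.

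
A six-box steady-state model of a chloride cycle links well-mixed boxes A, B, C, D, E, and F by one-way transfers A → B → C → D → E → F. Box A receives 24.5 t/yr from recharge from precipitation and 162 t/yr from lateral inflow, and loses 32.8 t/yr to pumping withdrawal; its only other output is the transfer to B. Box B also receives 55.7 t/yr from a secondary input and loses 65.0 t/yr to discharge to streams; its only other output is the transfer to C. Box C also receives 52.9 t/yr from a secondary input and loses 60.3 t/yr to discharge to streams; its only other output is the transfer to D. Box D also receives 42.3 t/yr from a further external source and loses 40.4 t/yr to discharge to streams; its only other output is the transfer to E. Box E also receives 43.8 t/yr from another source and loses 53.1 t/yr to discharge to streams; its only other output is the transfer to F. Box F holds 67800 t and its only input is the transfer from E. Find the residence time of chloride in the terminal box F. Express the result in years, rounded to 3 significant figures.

Box A: F(A→B) = (24.5 + 162) − 32.8 = 153.70 t/yr.
Box B: F(B→C) = (153.70 + 55.7) − 65.0 = 144.40 t/yr.
Box C: F(C→D) = (144.40 + 52.9) − 60.3 = 137.00 t/yr.
Box D: F(D→E) = (137.00 + 42.3) − 40.4 = 138.90 t/yr.
Box E: F(E→F) = (138.90 + 43.8) − 53.1 = 129.60 t/yr.
Box F throughput = its input = 129.60 t/yr; τ = 67800 / 129.60 = 523.1 yr.

523 yr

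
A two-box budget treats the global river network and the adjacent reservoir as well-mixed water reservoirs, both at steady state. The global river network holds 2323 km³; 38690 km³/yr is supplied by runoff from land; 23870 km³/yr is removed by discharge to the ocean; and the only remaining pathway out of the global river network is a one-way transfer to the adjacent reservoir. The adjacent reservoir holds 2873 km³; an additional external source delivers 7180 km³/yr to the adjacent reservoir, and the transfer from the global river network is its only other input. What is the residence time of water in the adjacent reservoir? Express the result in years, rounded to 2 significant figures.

Balance the global river network: ΣF_in = 38690 km³/yr.
Transfer to the adjacent reservoir = ΣF_in − (23870) = 14820 km³/yr.
Total input to the adjacent reservoir = 14820 + 7180 = 22000 km³/yr; at steady state this equals its total output.
τ = M / F = 2873 / 22000 = 0.1306 yr.

0.13 yr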